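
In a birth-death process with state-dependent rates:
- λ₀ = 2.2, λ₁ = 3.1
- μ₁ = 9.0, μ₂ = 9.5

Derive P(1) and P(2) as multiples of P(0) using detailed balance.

Balance equations:
State 0: λ₀P₀ = μ₁P₁ → P₁ = (λ₀/μ₁)P₀ = (2.2/9.0)P₀ = 0.2444P₀
State 1: P₂ = (λ₀λ₁)/(μ₁μ₂)P₀ = (2.2×3.1)/(9.0×9.5)P₀ = 0.07977P₀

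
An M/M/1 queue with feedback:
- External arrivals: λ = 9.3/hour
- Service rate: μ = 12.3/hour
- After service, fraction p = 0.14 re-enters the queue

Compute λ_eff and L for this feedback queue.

Effective arrival rate: λ_eff = λ/(1-p) = 9.3/(1-0.14) = 9.3/0.86 = 10.81395
ρ = λ_eff/μ = 10.81395/12.3 = 0.879183
L = ρ/(1-ρ) = 0.879183/(1-0.879183) = 7.2770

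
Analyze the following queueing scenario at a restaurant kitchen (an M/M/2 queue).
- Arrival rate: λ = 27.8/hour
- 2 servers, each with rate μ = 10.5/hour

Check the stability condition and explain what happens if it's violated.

Stability requires ρ = λ/(cμ) < 1
ρ = 27.8/(2 × 10.5) = 27.8/21.00 = 1.3238
Since 1.3238 ≥ 1, the system is UNSTABLE.
Need c > λ/μ = 27.8/10.5 = 2.65.
Minimum servers needed: c = 3.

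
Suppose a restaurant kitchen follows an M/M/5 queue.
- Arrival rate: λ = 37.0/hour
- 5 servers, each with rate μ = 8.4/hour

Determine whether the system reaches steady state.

Stability requires ρ = λ/(cμ) < 1
ρ = 37.0/(5 × 8.4) = 37.0/42.00 = 0.8810
Since 0.8810 < 1, the system is STABLE.
The servers are busy 88.10% of the time.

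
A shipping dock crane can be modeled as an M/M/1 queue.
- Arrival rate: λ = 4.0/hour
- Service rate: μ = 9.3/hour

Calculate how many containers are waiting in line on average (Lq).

ρ = λ/μ = 4.0/9.3 = 0.4301
For M/M/1: Lq = λ²/(μ(μ-λ))
Lq = 16.00/(9.3 × 5.30)
Lq = 0.3246 containers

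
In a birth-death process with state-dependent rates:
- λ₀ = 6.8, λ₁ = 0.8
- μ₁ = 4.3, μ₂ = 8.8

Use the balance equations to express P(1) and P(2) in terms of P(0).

Balance equations:
State 0: λ₀P₀ = μ₁P₁ → P₁ = (λ₀/μ₁)P₀ = (6.8/4.3)P₀ = 1.5814P₀
State 1: P₂ = (λ₀λ₁)/(μ₁μ₂)P₀ = (6.8×0.8)/(4.3×8.8)P₀ = 0.1438P₀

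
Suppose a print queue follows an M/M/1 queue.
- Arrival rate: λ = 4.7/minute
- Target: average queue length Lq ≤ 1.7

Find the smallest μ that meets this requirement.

For M/M/1: Lq = λ²/(μ(μ-λ))
Need Lq ≤ 1.7, i.e. μ(μ-λ) ≥ λ²/1.7
μ² - 4.7μ - 22.09/1.7 ≥ 0  →  μ² - 4.7μ - 12.99412 ≥ 0
Quadratic formula (positive root): μ = [λ + √(λ² + 4×12.99412)]/2
Discriminant: 22.09 + 4×12.99412 = 74.0665, √74.0665 = 8.6062
μ ≥ (4.7 + 8.6062)/2 = 6.6531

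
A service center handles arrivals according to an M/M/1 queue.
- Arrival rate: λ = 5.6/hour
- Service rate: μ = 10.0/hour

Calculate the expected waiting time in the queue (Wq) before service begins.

First, compute utilization: ρ = λ/μ = 5.6/10.0 = 0.5600
For M/M/1: Wq = λ/(μ(μ-λ))
Wq = 5.6/(10.0 × (10.0-5.6))
Wq = 5.6/(10.0 × 4.40)
Wq = 0.1273 hours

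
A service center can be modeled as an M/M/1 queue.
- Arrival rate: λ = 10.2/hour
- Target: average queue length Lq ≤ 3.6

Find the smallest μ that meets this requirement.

For M/M/1: Lq = λ²/(μ(μ-λ))
Need Lq ≤ 3.6, i.e. μ(μ-λ) ≥ λ²/3.6
μ² - 10.2μ - 104.04/3.6 ≥ 0  →  μ² - 10.2μ - 28.9000 ≥ 0
Quadratic formula (positive root): μ = [λ + √(λ² + 4×28.9000)]/2
Discriminant: 104.04 + 4×28.9000 = 219.6400, √219.6400 = 14.8203
μ ≥ (10.2 + 14.8203)/2 = 12.5101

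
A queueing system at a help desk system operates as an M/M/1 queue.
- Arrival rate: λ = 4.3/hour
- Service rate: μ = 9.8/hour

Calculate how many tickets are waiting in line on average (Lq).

ρ = λ/μ = 4.3/9.8 = 0.4388
For M/M/1: Lq = λ²/(μ(μ-λ))
Lq = 18.49/(9.8 × 5.50)
Lq = 0.3430 tickets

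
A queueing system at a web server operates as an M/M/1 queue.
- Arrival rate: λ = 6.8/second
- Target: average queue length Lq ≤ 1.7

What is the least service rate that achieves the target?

For M/M/1: Lq = λ²/(μ(μ-λ))
Need Lq ≤ 1.7, i.e. μ(μ-λ) ≥ λ²/1.7
μ² - 6.8μ - 46.24/1.7 ≥ 0  →  μ² - 6.8μ - 27.2000 ≥ 0
Quadratic formula (positive root): μ = [λ + √(λ² + 4×27.2000)]/2
Discriminant: 46.24 + 4×27.2000 = 155.0400, √155.0400 = 12.4515
μ ≥ (6.8 + 12.4515)/2 = 9.6258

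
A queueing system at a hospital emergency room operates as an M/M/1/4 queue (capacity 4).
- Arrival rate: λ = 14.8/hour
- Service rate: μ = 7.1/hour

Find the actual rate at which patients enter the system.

ρ = λ/μ = 14.8/7.1 = 2.0845
P₀ = (1-ρ)/(1-ρ^(K+1)) = (1-2.0845)/(1-2.0845^5) = -1.0845/-38.3559 = 0.02827
P_K = P₀×ρ^K = 0.028275 × 2.0845^4 = 0.028275 × 18.8802 = 0.5338
λ_eff = λ(1-P_K) = 14.8 × (1 - 0.53383) = 14.8 × 0.46617 = 6.8993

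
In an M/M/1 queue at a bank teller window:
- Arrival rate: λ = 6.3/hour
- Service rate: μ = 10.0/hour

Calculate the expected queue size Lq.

ρ = λ/μ = 6.3/10.0 = 0.6300
For M/M/1: Lq = λ²/(μ(μ-λ))
Lq = 39.69/(10.0 × 3.70)
Lq = 1.0727 transactions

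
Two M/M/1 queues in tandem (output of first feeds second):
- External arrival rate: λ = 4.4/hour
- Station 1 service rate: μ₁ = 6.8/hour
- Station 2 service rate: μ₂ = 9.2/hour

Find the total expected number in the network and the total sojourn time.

By Jackson's theorem, each station behaves as independent M/M/1.
Station 1: ρ₁ = 4.4/6.8 = 0.6471, L₁ = ρ₁/(1-ρ₁) = λ/(μ₁-λ) = 4.4/2.40 = 1.8333
Station 2: ρ₂ = 4.4/9.2 = 0.4783, L₂ = ρ₂/(1-ρ₂) = λ/(μ₂-λ) = 4.4/4.80 = 0.9167
Total: L = L₁ + L₂ = 1.8333 + 0.9167 = 2.7500
W = L/λ = 2.7500/4.4 = 0.6250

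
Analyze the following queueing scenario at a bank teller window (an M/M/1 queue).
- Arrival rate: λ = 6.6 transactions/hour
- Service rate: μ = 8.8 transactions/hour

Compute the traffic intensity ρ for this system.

Server utilization: ρ = λ/μ
ρ = 6.6/8.8 = 0.7500
The server is busy 75.00% of the time.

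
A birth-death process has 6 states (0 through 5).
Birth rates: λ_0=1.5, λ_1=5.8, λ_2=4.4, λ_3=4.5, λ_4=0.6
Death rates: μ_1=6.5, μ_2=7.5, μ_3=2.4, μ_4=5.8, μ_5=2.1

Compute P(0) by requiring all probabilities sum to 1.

Ratios P(n)/P(0) = (λ₀···λₙ₋₁)/(μ₁···μₙ):
P(1)/P(0) = (1.5)/(6.5) = 0.2308
P(2)/P(0) = (1.5×5.8)/(6.5×7.5) = 0.1785
P(3)/P(0) = (1.5×5.8×4.4)/(6.5×7.5×2.4) = 0.3272
P(4)/P(0) = (1.5×5.8×4.4×4.5)/(6.5×7.5×2.4×5.8) = 0.2538
P(5)/P(0) = (1.5×5.8×4.4×4.5×0.6)/(6.5×7.5×2.4×5.8×2.1) = 0.07253

Normalization: ∑ P(n) = 1
P(0) × (1.0000 + 0.2308 + 0.1785 + 0.3272 + 0.2538 + 0.07253) = 1
P(0) × 2.0628 = 1
P(0) = 1/2.0628 = 0.4848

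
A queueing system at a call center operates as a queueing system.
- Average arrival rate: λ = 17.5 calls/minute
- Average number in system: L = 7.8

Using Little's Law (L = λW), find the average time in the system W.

Little's Law: L = λW, so W = L/λ
W = 7.8/17.5 = 0.4457 minutes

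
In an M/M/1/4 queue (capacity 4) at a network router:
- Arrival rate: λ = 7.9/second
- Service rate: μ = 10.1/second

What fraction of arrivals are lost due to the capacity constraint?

ρ = λ/μ = 7.9/10.1 = 0.7822
P₀ = (1-ρ)/(1-ρ^(K+1)) = (1-0.7822)/(1-0.7822^5) = 0.2178/0.7072 = 0.3080
P_K = P₀×ρ^K = 0.3080 × 0.7822^4 = 0.3080 × 0.3743 = 0.1153
Blocking probability = 11.53%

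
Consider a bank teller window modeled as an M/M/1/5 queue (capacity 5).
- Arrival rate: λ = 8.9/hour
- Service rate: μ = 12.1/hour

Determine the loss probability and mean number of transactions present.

ρ = λ/μ = 8.9/12.1 = 0.73554
P₀ = (1-ρ)/(1-ρ^(K+1)) = (1-0.73554)/(1-0.73554^6) = 0.26446/0.84164 = 0.3142
P_K = P₀×ρ^K = 0.3142 × 0.73554^5 = 0.3142 × 0.2153 = 0.06765
Blocking probability P_5 = 0.06765 (6.76%)
L = ρ[1 - (K+1)ρ^K + Kρ^(K+1)] / [(1-ρ)(1-ρ^(K+1))]
L = 0.73554 × (1 - 6×0.215294 + 5×0.158357) / ((1 - 0.73554) × (1 - 0.158357)) = 1.6524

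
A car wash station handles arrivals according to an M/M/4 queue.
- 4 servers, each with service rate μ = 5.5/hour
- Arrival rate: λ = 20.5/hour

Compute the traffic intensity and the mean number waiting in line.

Traffic intensity: ρ = λ/(cμ) = 20.5/(4×5.5) = 0.9318
Since ρ = 0.9318 < 1, system is stable.
Offered load a = λ/μ = cρ = 20.5/5.5 = 3.7273
P₀ = [ Σₙ₌₀^3 aⁿ/n! + a^4/(4!(1-ρ)) ]⁻¹
Σ = a^0/0! + a^1/1! + a^2/2! + a^3/3! = 1.0000 + 3.7273 + 6.9463 + 8.6302 = 20.3038
a^4/(4!(1-ρ)) = 193.00328/(24 × 0.068181818) = 117.9464
P₀ = 1/(20.3038 + 117.9464) = 0.007233
Lq = P₀·a^4·ρ / (4!(1-ρ)²) = 0.0072333 × 193.0033 × 0.93182 / (24 × 0.0046488) = 11.6595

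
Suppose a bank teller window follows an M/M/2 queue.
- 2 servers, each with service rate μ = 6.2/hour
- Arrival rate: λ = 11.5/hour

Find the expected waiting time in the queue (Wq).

Traffic intensity: ρ = λ/(cμ) = 11.5/(2×6.2) = 0.9274
Since ρ = 0.9274 < 1, system is stable.
Offered load a = λ/μ = cρ = 11.5/6.2 = 1.8548
P₀ = [ Σₙ₌₀^1 aⁿ/n! + a^2/(2!(1-ρ)) ]⁻¹
Σ = a^0/0! + a^1/1! = 1.0000 + 1.8548 = 2.8548
a^2/(2!(1-ρ)) = 3.4404/(2 × 0.07258) = 23.7007
P₀ = 1/(2.8548 + 23.7007) = 0.03766
Lq = P₀·a^2·ρ / (2!(1-ρ)²) = 0.0376569 × 3.44043 × 0.927419 / (2 × 0.00526795) = 11.4041
Wq = Lq/λ = 11.4041/11.5 = 0.9917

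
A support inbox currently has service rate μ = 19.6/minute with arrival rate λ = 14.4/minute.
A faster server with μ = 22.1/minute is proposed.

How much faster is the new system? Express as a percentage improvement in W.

System 1: ρ₁ = 14.4/19.6 = 0.7347, W₁ = 1/(19.6-14.4) = 0.19231
System 2: ρ₂ = 14.4/22.1 = 0.6516, W₂ = 1/(22.1-14.4) = 0.12987
Improvement: (W₁-W₂)/W₁ = (0.19231-0.12987)/0.19231 = 32.47%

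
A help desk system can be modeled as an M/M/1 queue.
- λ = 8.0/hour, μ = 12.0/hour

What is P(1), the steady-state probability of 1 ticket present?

ρ = λ/μ = 8.0/12.0 = 0.6667
P(n) = (1-ρ)ρⁿ
P(1) = (1-0.6667) × 0.6667^1
P(1) = 0.3333 × 0.6667
P(1) = 0.2222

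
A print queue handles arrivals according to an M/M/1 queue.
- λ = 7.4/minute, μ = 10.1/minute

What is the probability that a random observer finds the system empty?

ρ = λ/μ = 7.4/10.1 = 0.7327
P(0) = 1 - ρ = 1 - 0.7327 = 0.2673
The server is idle 26.73% of the time.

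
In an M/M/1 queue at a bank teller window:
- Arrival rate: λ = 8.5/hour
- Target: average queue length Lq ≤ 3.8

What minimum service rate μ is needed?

For M/M/1: Lq = λ²/(μ(μ-λ))
Need Lq ≤ 3.8, i.e. μ(μ-λ) ≥ λ²/3.8
μ² - 8.5μ - 72.25/3.8 ≥ 0  →  μ² - 8.5μ - 19.01316 ≥ 0
Quadratic formula (positive root): μ = [λ + √(λ² + 4×19.01316)]/2
Discriminant: 72.25 + 4×19.01316 = 148.3026, √148.3026 = 12.1780
μ ≥ (8.5 + 12.1780)/2 = 10.3390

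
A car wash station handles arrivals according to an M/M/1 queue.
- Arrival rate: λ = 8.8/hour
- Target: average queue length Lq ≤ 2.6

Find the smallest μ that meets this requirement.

For M/M/1: Lq = λ²/(μ(μ-λ))
Need Lq ≤ 2.6, i.e. μ(μ-λ) ≥ λ²/2.6
μ² - 8.8μ - 77.44/2.6 ≥ 0  →  μ² - 8.8μ - 29.78462 ≥ 0
Quadratic formula (positive root): μ = [λ + √(λ² + 4×29.78462)]/2
Discriminant: 77.44 + 4×29.78462 = 196.5785, √196.5785 = 14.0206
μ ≥ (8.8 + 14.0206)/2 = 11.4103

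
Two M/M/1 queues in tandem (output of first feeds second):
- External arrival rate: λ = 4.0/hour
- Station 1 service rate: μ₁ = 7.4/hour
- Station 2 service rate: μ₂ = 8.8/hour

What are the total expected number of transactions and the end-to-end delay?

By Jackson's theorem, each station behaves as independent M/M/1.
Station 1: ρ₁ = 4.0/7.4 = 0.5405, L₁ = ρ₁/(1-ρ₁) = λ/(μ₁-λ) = 4.0/3.40 = 1.176471
Station 2: ρ₂ = 4.0/8.8 = 0.4545, L₂ = ρ₂/(1-ρ₂) = λ/(μ₂-λ) = 4.0/4.80 = 0.8333333
Total: L = L₁ + L₂ = 1.176471 + 0.8333333 = 2.009804
W = L/λ = 2.009804/4.0 = 0.5025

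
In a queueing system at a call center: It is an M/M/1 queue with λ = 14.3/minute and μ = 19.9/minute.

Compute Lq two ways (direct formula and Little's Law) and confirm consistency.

Method 1 (direct): Lq = λ²/(μ(μ-λ)) = 204.49/(19.9 × 5.60) = 1.8350

Method 2 (Little's Law):
W = 1/(μ-λ) = 1/5.60 = 0.17857
Wq = W - 1/μ = 0.17857 - 0.050251 = 0.12832
Lq = λWq = 14.3 × 0.12832 = 1.8350 ✔ (matches Method 1)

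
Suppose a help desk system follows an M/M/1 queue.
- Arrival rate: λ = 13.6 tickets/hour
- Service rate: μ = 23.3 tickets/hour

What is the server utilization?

Server utilization: ρ = λ/μ
ρ = 13.6/23.3 = 0.5837
The server is busy 58.37% of the time.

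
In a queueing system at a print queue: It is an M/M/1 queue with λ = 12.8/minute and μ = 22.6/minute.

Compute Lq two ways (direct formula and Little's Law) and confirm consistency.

Method 1 (direct): Lq = λ²/(μ(μ-λ)) = 163.84/(22.6 × 9.80) = 0.7398

Method 2 (Little's Law):
W = 1/(μ-λ) = 1/9.80 = 0.102041
Wq = W - 1/μ = 0.102041 - 0.0442478 = 0.057793
Lq = λWq = 12.8 × 0.057793 = 0.7398 ✔ (matches Method 1)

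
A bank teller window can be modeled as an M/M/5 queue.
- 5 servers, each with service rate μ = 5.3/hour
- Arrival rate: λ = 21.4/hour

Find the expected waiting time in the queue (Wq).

Traffic intensity: ρ = λ/(cμ) = 21.4/(5×5.3) = 0.8075
Since ρ = 0.8075 < 1, system is stable.
Offered load a = λ/μ = cρ = 21.4/5.3 = 4.0377
P₀ = [ Σₙ₌₀^4 aⁿ/n! + a^5/(5!(1-ρ)) ]⁻¹
Σ = a^0/0! + a^1/1! + a^2/2! + a^3/3! + a^4/4! = 1.0000 + 4.0377 + 8.1517 + 10.9714 + 11.0749 = 35.2357
a^5/(5!(1-ρ)) = 1073.2219/(120 × 0.192453) = 46.4712
P₀ = 1/(35.2357 + 46.4712) = 0.01224
Lq = P₀·a^5·ρ / (5!(1-ρ)²) = 0.01224 × 1073.2219 × 0.8075 / (120 × 0.03704) = 2.3865
Wq = Lq/λ = 2.3865/21.4 = 0.1115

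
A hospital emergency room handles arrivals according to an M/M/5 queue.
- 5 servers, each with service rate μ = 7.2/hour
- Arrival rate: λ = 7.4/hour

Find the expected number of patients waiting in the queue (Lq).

Traffic intensity: ρ = λ/(cμ) = 7.4/(5×7.2) = 0.2056
Since ρ = 0.2056 < 1, system is stable.
Offered load a = λ/μ = cρ = 7.4/7.2 = 1.0278
P₀ = [ Σₙ₌₀^4 aⁿ/n! + a^5/(5!(1-ρ)) ]⁻¹
Σ = a^0/0! + a^1/1! + a^2/2! + a^3/3! + a^4/4! = 1.0000 + 1.0278 + 0.5282 + 0.1809 + 0.04649 = 2.7834
a^5/(5!(1-ρ)) = 1.1468/(120 × 0.7944) = 0.01203
P₀ = 1/(2.7834 + 0.01203) = 0.3577
Lq = P₀·a^5·ρ / (5!(1-ρ)²) = 0.35773 × 1.1468 × 0.20556 / (120 × 0.63114) = 0.001113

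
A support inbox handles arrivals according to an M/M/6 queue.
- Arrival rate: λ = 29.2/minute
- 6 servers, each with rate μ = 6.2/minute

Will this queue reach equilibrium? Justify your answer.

Stability requires ρ = λ/(cμ) < 1
ρ = 29.2/(6 × 6.2) = 29.2/37.20 = 0.7849
Since 0.7849 < 1, the system is STABLE.
The servers are busy 78.49% of the time.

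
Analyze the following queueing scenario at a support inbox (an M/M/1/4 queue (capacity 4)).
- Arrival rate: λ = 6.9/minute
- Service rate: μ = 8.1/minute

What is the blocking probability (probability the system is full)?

ρ = λ/μ = 6.9/8.1 = 0.85185
P₀ = (1-ρ)/(1-ρ^(K+1)) = (1-0.85185)/(1-0.85185^5) = 0.14815/0.55145 = 0.2687
P_K = P₀×ρ^K = 0.2687 × 0.85185^4 = 0.2687 × 0.5266 = 0.1415
Blocking probability = 14.15%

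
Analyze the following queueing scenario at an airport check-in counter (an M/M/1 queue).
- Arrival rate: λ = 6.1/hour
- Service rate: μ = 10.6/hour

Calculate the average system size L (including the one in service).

ρ = λ/μ = 6.1/10.6 = 0.5755
For M/M/1: L = λ/(μ-λ)
L = 6.1/(10.6-6.1) = 6.1/4.50
L = 1.3556 passengers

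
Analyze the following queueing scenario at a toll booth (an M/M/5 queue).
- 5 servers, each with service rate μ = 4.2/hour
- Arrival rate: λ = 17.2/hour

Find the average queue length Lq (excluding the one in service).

Traffic intensity: ρ = λ/(cμ) = 17.2/(5×4.2) = 0.8190
Since ρ = 0.8190 < 1, system is stable.
Offered load a = λ/μ = cρ = 17.2/4.2 = 4.0952
P₀ = [ Σₙ₌₀^4 aⁿ/n! + a^5/(5!(1-ρ)) ]⁻¹
Σ = a^0/0! + a^1/1! + a^2/2! + a^3/3! + a^4/4! = 1.0000 + 4.0952 + 8.3855 + 11.4469 + 11.7194 = 36.6470
a^5/(5!(1-ρ)) = 1151.8496/(120 × 0.1809524) = 53.0457
P₀ = 1/(36.6470 + 53.0457) = 0.01115
Lq = P₀·a^5·ρ / (5!(1-ρ)²) = 0.011149 × 1151.8496 × 0.81905 / (120 × 0.032744) = 2.6769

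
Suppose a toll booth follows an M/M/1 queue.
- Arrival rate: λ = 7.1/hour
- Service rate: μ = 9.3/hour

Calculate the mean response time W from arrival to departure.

First, compute utilization: ρ = λ/μ = 7.1/9.3 = 0.7634
For M/M/1: W = 1/(μ-λ)
W = 1/(9.3-7.1) = 1/2.20
W = 0.4545 hours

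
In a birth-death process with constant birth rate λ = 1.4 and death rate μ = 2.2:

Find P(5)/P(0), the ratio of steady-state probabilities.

For constant rates: P(n)/P(0) = (λ/μ)^n
P(5)/P(0) = (1.4/2.2)^5 = 0.6364^5 = 0.1044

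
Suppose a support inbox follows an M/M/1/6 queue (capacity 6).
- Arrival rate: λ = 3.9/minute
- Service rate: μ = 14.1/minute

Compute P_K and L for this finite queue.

ρ = λ/μ = 3.9/14.1 = 0.2766
P₀ = (1-ρ)/(1-ρ^(K+1)) = (1-0.2766)/(1-0.2766^7) = 0.7234/0.9999 = 0.7235
P_K = P₀×ρ^K = 0.7235 × 0.2766^6 = 0.7235 × 0.0004478 = 0.0003240
Blocking probability P_6 = 0.0003240 (0.03240%)
L = ρ[1 - (K+1)ρ^K + Kρ^(K+1)] / [(1-ρ)(1-ρ^(K+1))]
L = 0.2766 × (1 - 7×0.0004478 + 6×0.0001239) / ((1 - 0.2766) × (1 - 0.0001239)) = 0.3815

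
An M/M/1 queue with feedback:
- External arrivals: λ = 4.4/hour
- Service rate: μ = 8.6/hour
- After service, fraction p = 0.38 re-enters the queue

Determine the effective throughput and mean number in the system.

Effective arrival rate: λ_eff = λ/(1-p) = 4.4/(1-0.38) = 4.4/0.62 = 7.09677
ρ = λ_eff/μ = 7.09677/8.6 = 0.825206
L = ρ/(1-ρ) = 0.825206/(1-0.825206) = 4.7210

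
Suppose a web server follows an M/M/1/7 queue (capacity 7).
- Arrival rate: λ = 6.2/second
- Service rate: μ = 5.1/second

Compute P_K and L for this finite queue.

ρ = λ/μ = 6.2/5.1 = 1.21569
P₀ = (1-ρ)/(1-ρ^(K+1)) = (1-1.21569)/(1-1.21569^8) = -0.2157/-3.7707 = 0.05720
P_K = P₀×ρ^K = 0.05720 × 1.21569^7 = 0.05720 × 3.9243 = 0.2245
Blocking probability P_7 = 0.2245 (22.45%)
L = ρ[1 - (K+1)ρ^K + Kρ^(K+1)] / [(1-ρ)(1-ρ^(K+1))]
L = 1.21569 × (1 - 8×3.924279 + 7×4.770707) / ((1 - 1.21569) × (1 - 4.770707)) = 4.4853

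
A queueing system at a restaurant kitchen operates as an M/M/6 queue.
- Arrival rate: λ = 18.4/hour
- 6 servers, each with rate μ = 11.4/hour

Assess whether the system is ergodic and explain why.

Stability requires ρ = λ/(cμ) < 1
ρ = 18.4/(6 × 11.4) = 18.4/68.40 = 0.2690
Since 0.2690 < 1, the system is STABLE.
The servers are busy 26.90% of the time.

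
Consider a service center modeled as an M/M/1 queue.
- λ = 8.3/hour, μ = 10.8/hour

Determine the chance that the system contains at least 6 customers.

ρ = λ/μ = 8.3/10.8 = 0.7685
P(N ≥ n) = ρⁿ
P(N ≥ 6) = 0.7685^6
P(N ≥ 6) = 0.2060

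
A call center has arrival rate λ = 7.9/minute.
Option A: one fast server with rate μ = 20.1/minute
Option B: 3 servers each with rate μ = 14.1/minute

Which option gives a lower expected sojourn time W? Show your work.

Option A: single server μ = 20.1 (M/M/1)
  ρ_A = 7.9/20.1 = 0.3930
  W_A = 1/(μ-λ) = 1/(20.1-7.9) = 1/12.20 = 0.08197

Option B: 3 servers μ = 14.1 (M/M/3)
  ρ_B = λ/(cμ) = 7.9/(3×14.1) = 0.1868
  Offered load a = λ/μ = cρ = 7.9/14.1 = 0.5603
  P₀ = [ Σₙ₌₀^2 aⁿ/n! + a^3/(3!(1-ρ)) ]⁻¹
  Σ = a^0/0! + a^1/1! + a^2/2! = 1.0000 + 0.56028 + 0.15696 = 1.7172
  a^3/(3!(1-ρ)) = 0.1759/(6 × 0.8132) = 0.03605
  P₀ = 1/(1.7172 + 0.03605) = 0.5704
  Lq = P₀·a^3·ρ / (3!(1-ρ)²) = 0.57036 × 0.17588 × 0.18676 / (6 × 0.66136) = 0.004721
  Wq_B = Lq/λ = 0.004721/7.9 = 0.0005976
  W_B = Wq_B + 1/μ = 0.0005976 + 0.07092 = 0.07152

Since W_B = 0.07152 < W_A = 0.08197, Option B (multiple servers) has the shorter time in system.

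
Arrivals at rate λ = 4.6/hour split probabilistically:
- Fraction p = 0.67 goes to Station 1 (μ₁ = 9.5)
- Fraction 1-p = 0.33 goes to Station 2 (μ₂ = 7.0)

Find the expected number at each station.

Effective rates: λ₁ = 4.6×0.67 = 3.082, λ₂ = 4.6×0.33 = 1.518
Station 1: ρ₁ = 3.082/9.5 = 0.3244, L₁ = ρ₁/(1-ρ₁) = 0.3244/(1-0.3244) = 0.4802
Station 2: ρ₂ = 1.518/7.0 = 0.21686, L₂ = ρ₂/(1-ρ₂) = 0.21686/(1-0.21686) = 0.2769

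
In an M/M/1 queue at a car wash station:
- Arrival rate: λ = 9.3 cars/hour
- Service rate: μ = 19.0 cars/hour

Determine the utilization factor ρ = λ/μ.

Server utilization: ρ = λ/μ
ρ = 9.3/19.0 = 0.4895
The server is busy 48.95% of the time.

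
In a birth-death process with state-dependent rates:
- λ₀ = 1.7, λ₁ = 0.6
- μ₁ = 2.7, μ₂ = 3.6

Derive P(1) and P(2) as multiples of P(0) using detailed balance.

Balance equations:
State 0: λ₀P₀ = μ₁P₁ → P₁ = (λ₀/μ₁)P₀ = (1.7/2.7)P₀ = 0.6296P₀
State 1: P₂ = (λ₀λ₁)/(μ₁μ₂)P₀ = (1.7×0.6)/(2.7×3.6)P₀ = 0.1049P₀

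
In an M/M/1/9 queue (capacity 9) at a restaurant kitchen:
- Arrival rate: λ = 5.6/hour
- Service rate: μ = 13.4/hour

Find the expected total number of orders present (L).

ρ = λ/μ = 5.6/13.4 = 0.41791
P₀ = (1-ρ)/(1-ρ^(K+1)) = (1-0.41791)/(1-0.41791^10) = 0.5821/0.9998 = 0.5822
P_K = P₀×ρ^K = 0.5822 × 0.41791^9 = 0.5822 × 0.0003888 = 0.0002264
L = ρ[1 - (K+1)ρ^K + Kρ^(K+1)] / [(1-ρ)(1-ρ^(K+1))]
L = 0.41791 × (1 - 10×0.0003888 + 9×0.0001625) / ((1 - 0.41791) × (1 - 0.0001625)) = 0.7163 orders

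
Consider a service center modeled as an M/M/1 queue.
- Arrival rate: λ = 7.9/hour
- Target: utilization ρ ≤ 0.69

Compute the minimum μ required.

ρ = λ/μ, so μ = λ/ρ
μ ≥ 7.9/0.69 = 11.4493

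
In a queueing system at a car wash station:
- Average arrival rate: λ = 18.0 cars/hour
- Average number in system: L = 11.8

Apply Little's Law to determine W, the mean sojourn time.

Little's Law: L = λW, so W = L/λ
W = 11.8/18.0 = 0.6556 hours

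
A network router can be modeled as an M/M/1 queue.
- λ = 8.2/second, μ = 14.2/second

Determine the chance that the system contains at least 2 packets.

ρ = λ/μ = 8.2/14.2 = 0.5775
P(N ≥ n) = ρⁿ
P(N ≥ 2) = 0.5775^2
P(N ≥ 2) = 0.3335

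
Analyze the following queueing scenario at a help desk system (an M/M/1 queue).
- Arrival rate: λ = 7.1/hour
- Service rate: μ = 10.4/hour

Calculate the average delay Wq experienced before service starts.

First, compute utilization: ρ = λ/μ = 7.1/10.4 = 0.6827
For M/M/1: Wq = λ/(μ(μ-λ))
Wq = 7.1/(10.4 × (10.4-7.1))
Wq = 7.1/(10.4 × 3.30)
Wq = 0.2069 hours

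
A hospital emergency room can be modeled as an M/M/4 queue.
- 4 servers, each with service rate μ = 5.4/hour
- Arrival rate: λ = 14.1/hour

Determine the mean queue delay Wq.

Traffic intensity: ρ = λ/(cμ) = 14.1/(4×5.4) = 0.6528
Since ρ = 0.6528 < 1, system is stable.
Offered load a = λ/μ = cρ = 14.1/5.4 = 2.6111
P₀ = [ Σₙ₌₀^3 aⁿ/n! + a^4/(4!(1-ρ)) ]⁻¹
Σ = a^0/0! + a^1/1! + a^2/2! + a^3/3! = 1.0000 + 2.6111 + 3.4090 + 2.9670 = 9.9871
a^4/(4!(1-ρ)) = 46.4838/(24 × 0.34722) = 5.5781
P₀ = 1/(9.9871 + 5.5781) = 0.06425
Lq = P₀·a^4·ρ / (4!(1-ρ)²) = 0.0642460 × 46.4838 × 0.652778 / (24 × 0.120563) = 0.6737
Wq = Lq/λ = 0.6737/14.1 = 0.04778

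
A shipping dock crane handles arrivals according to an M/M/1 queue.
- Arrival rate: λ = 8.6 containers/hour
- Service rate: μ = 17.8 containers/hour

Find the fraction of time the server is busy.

Server utilization: ρ = λ/μ
ρ = 8.6/17.8 = 0.4831
The server is busy 48.31% of the time.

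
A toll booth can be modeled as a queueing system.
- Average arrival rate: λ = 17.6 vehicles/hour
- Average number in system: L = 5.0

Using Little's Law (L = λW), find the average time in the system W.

Little's Law: L = λW, so W = L/λ
W = 5.0/17.6 = 0.2841 hours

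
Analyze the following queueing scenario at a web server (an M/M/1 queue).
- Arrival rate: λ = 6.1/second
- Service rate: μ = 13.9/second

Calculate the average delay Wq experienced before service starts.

First, compute utilization: ρ = λ/μ = 6.1/13.9 = 0.4388
For M/M/1: Wq = λ/(μ(μ-λ))
Wq = 6.1/(13.9 × (13.9-6.1))
Wq = 6.1/(13.9 × 7.80)
Wq = 0.05626 seconds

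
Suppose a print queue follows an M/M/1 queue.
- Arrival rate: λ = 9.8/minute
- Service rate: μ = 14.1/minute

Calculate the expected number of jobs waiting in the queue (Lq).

ρ = λ/μ = 9.8/14.1 = 0.6950
For M/M/1: Lq = λ²/(μ(μ-λ))
Lq = 96.04/(14.1 × 4.30)
Lq = 1.5840 jobs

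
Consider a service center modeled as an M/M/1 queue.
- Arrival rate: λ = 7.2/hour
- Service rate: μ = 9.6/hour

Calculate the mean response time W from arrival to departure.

First, compute utilization: ρ = λ/μ = 7.2/9.6 = 0.7500
For M/M/1: W = 1/(μ-λ)
W = 1/(9.6-7.2) = 1/2.40
W = 0.4167 hours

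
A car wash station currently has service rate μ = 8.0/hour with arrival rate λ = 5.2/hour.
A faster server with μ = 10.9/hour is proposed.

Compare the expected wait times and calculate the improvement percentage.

System 1: ρ₁ = 5.2/8.0 = 0.6500, W₁ = 1/(8.0-5.2) = 0.3571
System 2: ρ₂ = 5.2/10.9 = 0.4771, W₂ = 1/(10.9-5.2) = 0.1754
Improvement: (W₁-W₂)/W₁ = (0.3571-0.1754)/0.3571 = 50.88%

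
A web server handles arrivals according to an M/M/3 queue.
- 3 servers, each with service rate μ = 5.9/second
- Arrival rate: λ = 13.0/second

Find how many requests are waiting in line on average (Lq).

Traffic intensity: ρ = λ/(cμ) = 13.0/(3×5.9) = 0.7345
Since ρ = 0.7345 < 1, system is stable.
Offered load a = λ/μ = cρ = 13.0/5.9 = 2.2034
P₀ = [ Σₙ₌₀^2 aⁿ/n! + a^3/(3!(1-ρ)) ]⁻¹
Σ = a^0/0! + a^1/1! + a^2/2! = 1.0000 + 2.2034 + 2.4275 = 5.6309
a^3/(3!(1-ρ)) = 10.6973/(6 × 0.265537) = 6.7143
P₀ = 1/(5.6309 + 6.7143) = 0.08100
Lq = P₀·a^3·ρ / (3!(1-ρ)²) = 0.081004 × 10.6973 × 0.73446 / (6 × 0.070510) = 1.5043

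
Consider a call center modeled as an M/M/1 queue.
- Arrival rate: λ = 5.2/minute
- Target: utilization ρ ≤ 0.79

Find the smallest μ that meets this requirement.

ρ = λ/μ, so μ = λ/ρ
μ ≥ 5.2/0.79 = 6.5823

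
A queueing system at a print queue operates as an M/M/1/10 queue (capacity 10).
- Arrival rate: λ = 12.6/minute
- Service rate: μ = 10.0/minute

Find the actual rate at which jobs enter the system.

ρ = λ/μ = 12.6/10.0 = 1.2600
P₀ = (1-ρ)/(1-ρ^(K+1)) = (1-1.2600)/(1-1.2600^11) = -0.2600/-11.7080 = 0.02221
P_K = P₀×ρ^K = 0.02221 × 1.2600^10 = 0.02221 × 10.0857 = 0.2240
λ_eff = λ(1-P_K) = 12.6 × (1 - 0.223974) = 12.6 × 0.776026 = 9.7779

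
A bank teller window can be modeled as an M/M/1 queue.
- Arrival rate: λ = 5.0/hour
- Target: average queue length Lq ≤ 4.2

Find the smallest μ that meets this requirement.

For M/M/1: Lq = λ²/(μ(μ-λ))
Need Lq ≤ 4.2, i.e. μ(μ-λ) ≥ λ²/4.2
μ² - 5.0μ - 25.00/4.2 ≥ 0  →  μ² - 5.0μ - 5.95238 ≥ 0
Quadratic formula (positive root): μ = [λ + √(λ² + 4×5.95238)]/2
Discriminant: 25.00 + 4×5.95238 = 48.8095, √48.8095 = 6.9864
μ ≥ (5.0 + 6.9864)/2 = 5.9932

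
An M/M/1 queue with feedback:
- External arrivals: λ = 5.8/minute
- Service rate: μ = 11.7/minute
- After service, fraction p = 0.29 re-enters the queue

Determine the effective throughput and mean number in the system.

Effective arrival rate: λ_eff = λ/(1-p) = 5.8/(1-0.29) = 5.8/0.71 = 8.1690
ρ = λ_eff/μ = 8.1690/11.7 = 0.6982
L = ρ/(1-ρ) = 0.6982/(1-0.6982) = 2.3135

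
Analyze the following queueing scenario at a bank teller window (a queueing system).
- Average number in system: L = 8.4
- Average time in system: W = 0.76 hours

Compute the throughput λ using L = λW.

Little's Law: L = λW, so λ = L/W
λ = 8.4/0.76 = 11.0526 transactions/hour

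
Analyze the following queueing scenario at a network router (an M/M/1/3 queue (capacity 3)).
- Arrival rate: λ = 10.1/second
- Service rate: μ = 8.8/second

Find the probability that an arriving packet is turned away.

ρ = λ/μ = 10.1/8.8 = 1.1477
P₀ = (1-ρ)/(1-ρ^(K+1)) = (1-1.1477)/(1-1.1477^4) = -0.1477/-0.7351 = 0.2009
P_K = P₀×ρ^K = 0.20094 × 1.1477^3 = 0.20094 × 1.5118 = 0.3038
Blocking probability = 30.38%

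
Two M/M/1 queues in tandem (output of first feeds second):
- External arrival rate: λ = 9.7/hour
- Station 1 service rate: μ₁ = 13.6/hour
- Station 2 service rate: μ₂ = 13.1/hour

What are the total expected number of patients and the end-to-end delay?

By Jackson's theorem, each station behaves as independent M/M/1.
Station 1: ρ₁ = 9.7/13.6 = 0.7132, L₁ = ρ₁/(1-ρ₁) = λ/(μ₁-λ) = 9.7/3.90 = 2.4872
Station 2: ρ₂ = 9.7/13.1 = 0.7405, L₂ = ρ₂/(1-ρ₂) = λ/(μ₂-λ) = 9.7/3.40 = 2.8529
Total: L = L₁ + L₂ = 2.4872 + 2.8529 = 5.3401
W = L/λ = 5.3401/9.7 = 0.5505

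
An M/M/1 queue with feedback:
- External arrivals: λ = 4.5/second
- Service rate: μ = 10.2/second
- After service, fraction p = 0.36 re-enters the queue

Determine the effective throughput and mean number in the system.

Effective arrival rate: λ_eff = λ/(1-p) = 4.5/(1-0.36) = 4.5/0.64 = 7.03125
ρ = λ_eff/μ = 7.03125/10.2 = 0.689338
L = ρ/(1-ρ) = 0.689338/(1-0.689338) = 2.2189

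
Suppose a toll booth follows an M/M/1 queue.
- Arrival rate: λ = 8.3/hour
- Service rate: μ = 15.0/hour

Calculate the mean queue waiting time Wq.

First, compute utilization: ρ = λ/μ = 8.3/15.0 = 0.5533
For M/M/1: Wq = λ/(μ(μ-λ))
Wq = 8.3/(15.0 × (15.0-8.3))
Wq = 8.3/(15.0 × 6.70)
Wq = 0.08259 hours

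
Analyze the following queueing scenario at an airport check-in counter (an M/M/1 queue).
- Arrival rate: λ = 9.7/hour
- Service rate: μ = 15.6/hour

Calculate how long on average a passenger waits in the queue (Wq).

First, compute utilization: ρ = λ/μ = 9.7/15.6 = 0.6218
For M/M/1: Wq = λ/(μ(μ-λ))
Wq = 9.7/(15.6 × (15.6-9.7))
Wq = 9.7/(15.6 × 5.90)
Wq = 0.1054 hours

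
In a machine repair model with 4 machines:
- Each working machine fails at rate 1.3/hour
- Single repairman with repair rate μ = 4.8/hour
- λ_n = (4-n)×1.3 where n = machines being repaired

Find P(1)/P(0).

P(1)/P(0) = ∏_{i=0}^{1-1} λ_i/μ_{i+1}
= (4-0)×1.3/4.8
= 1.0833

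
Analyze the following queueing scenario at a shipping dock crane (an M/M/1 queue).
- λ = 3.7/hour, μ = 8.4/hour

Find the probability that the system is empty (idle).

ρ = λ/μ = 3.7/8.4 = 0.4405
P(0) = 1 - ρ = 1 - 0.4405 = 0.5595
The server is idle 55.95% of the time.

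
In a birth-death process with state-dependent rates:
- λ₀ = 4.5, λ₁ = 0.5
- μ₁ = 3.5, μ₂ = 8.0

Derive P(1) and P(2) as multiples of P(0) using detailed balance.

Balance equations:
State 0: λ₀P₀ = μ₁P₁ → P₁ = (λ₀/μ₁)P₀ = (4.5/3.5)P₀ = 1.2857P₀
State 1: P₂ = (λ₀λ₁)/(μ₁μ₂)P₀ = (4.5×0.5)/(3.5×8.0)P₀ = 0.08036P₀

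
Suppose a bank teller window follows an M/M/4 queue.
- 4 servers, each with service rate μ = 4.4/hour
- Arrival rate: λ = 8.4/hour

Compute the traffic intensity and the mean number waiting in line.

Traffic intensity: ρ = λ/(cμ) = 8.4/(4×4.4) = 0.4773
Since ρ = 0.4773 < 1, system is stable.
Offered load a = λ/μ = cρ = 8.4/4.4 = 1.9091
P₀ = [ Σₙ₌₀^3 aⁿ/n! + a^4/(4!(1-ρ)) ]⁻¹
Σ = a^0/0! + a^1/1! + a^2/2! + a^3/3! = 1.0000 + 1.9091 + 1.8223 + 1.1597 = 5.8911
a^4/(4!(1-ρ)) = 13.2833/(24 × 0.52273) = 1.0588
P₀ = 1/(5.8911 + 1.0588) = 0.1439
Lq = P₀·a^4·ρ / (4!(1-ρ)²) = 0.1439 × 13.2833 × 0.4773 / (24 × 0.2732) = 0.1391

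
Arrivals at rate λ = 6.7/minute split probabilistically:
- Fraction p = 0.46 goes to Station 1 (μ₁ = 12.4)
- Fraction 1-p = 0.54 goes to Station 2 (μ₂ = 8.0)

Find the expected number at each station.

Effective rates: λ₁ = 6.7×0.46 = 3.082, λ₂ = 6.7×0.54 = 3.618
Station 1: ρ₁ = 3.082/12.4 = 0.24855, L₁ = ρ₁/(1-ρ₁) = 0.24855/(1-0.24855) = 0.3308
Station 2: ρ₂ = 3.618/8.0 = 0.45225, L₂ = ρ₂/(1-ρ₂) = 0.45225/(1-0.45225) = 0.8257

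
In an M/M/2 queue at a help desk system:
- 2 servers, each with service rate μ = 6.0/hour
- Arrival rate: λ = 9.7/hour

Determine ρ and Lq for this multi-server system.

Traffic intensity: ρ = λ/(cμ) = 9.7/(2×6.0) = 0.8083
Since ρ = 0.8083 < 1, system is stable.
Offered load a = λ/μ = cρ = 9.7/6.0 = 1.6167
P₀ = [ Σₙ₌₀^1 aⁿ/n! + a^2/(2!(1-ρ)) ]⁻¹
Σ = a^0/0! + a^1/1! = 1.0000 + 1.6167 = 2.6167
a^2/(2!(1-ρ)) = 2.61361/(2 × 0.191667) = 6.8181
P₀ = 1/(2.6167 + 6.8181) = 0.1060
Lq = P₀·a^2·ρ / (2!(1-ρ)²) = 0.10599 × 2.6136 × 0.80833 / (2 × 0.036736) = 3.0477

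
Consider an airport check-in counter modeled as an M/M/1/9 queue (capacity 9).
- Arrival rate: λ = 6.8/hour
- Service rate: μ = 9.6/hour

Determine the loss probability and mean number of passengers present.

ρ = λ/μ = 6.8/9.6 = 0.708333
P₀ = (1-ρ)/(1-ρ^(K+1)) = (1-0.708333)/(1-0.708333^10) = 0.29167/0.96820 = 0.3012
P_K = P₀×ρ^K = 0.3012 × 0.708333^9 = 0.3012 × 0.04489 = 0.01352
Blocking probability P_9 = 0.01352 (1.35%)
L = ρ[1 - (K+1)ρ^K + Kρ^(K+1)] / [(1-ρ)(1-ρ^(K+1))]
L = 0.708333 × (1 - 10×0.04489 + 9×0.03180) / ((1 - 0.708333) × (1 - 0.03180)) = 2.1002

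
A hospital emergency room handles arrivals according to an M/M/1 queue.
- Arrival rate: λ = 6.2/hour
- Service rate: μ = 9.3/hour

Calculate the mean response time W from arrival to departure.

First, compute utilization: ρ = λ/μ = 6.2/9.3 = 0.6667
For M/M/1: W = 1/(μ-λ)
W = 1/(9.3-6.2) = 1/3.10
W = 0.3226 hours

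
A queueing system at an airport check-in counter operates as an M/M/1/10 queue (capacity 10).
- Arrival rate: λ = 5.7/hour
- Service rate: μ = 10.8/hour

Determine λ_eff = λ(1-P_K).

ρ = λ/μ = 5.7/10.8 = 0.52778
P₀ = (1-ρ)/(1-ρ^(K+1)) = (1-0.52778)/(1-0.52778^11) = 0.4722/0.9991 = 0.4726
P_K = P₀×ρ^K = 0.4726 × 0.52778^10 = 0.4726 × 0.001677 = 0.0007926
λ_eff = λ(1-P_K) = 5.7 × (1 - 0.0007926) = 5.7 × 0.99921 = 5.6955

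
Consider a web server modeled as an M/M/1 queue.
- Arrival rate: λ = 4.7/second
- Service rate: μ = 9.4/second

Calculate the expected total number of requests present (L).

ρ = λ/μ = 4.7/9.4 = 0.5000
For M/M/1: L = λ/(μ-λ)
L = 4.7/(9.4-4.7) = 4.7/4.70
L = 1.0000 requests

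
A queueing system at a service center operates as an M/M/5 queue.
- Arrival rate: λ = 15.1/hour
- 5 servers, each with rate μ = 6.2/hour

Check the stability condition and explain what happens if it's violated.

Stability requires ρ = λ/(cμ) < 1
ρ = 15.1/(5 × 6.2) = 15.1/31.00 = 0.4871
Since 0.4871 < 1, the system is STABLE.
The servers are busy 48.71% of the time.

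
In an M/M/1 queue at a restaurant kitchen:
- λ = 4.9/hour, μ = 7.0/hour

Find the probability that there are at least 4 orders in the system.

ρ = λ/μ = 4.9/7.0 = 0.7000
P(N ≥ n) = ρⁿ
P(N ≥ 4) = 0.7000^4
P(N ≥ 4) = 0.2401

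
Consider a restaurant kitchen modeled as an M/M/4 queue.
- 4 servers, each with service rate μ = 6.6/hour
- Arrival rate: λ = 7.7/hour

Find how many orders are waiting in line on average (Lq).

Traffic intensity: ρ = λ/(cμ) = 7.7/(4×6.6) = 0.2917
Since ρ = 0.2917 < 1, system is stable.
Offered load a = λ/μ = cρ = 7.7/6.6 = 1.1667
P₀ = [ Σₙ₌₀^3 aⁿ/n! + a^4/(4!(1-ρ)) ]⁻¹
Σ = a^0/0! + a^1/1! + a^2/2! + a^3/3! = 1.0000 + 1.1667 + 0.68056 + 0.26466 = 3.1119
a^4/(4!(1-ρ)) = 1.8526/(24 × 0.7083) = 0.1090
P₀ = 1/(3.1119 + 0.1090) = 0.3105
Lq = P₀·a^4·ρ / (4!(1-ρ)²) = 0.31048 × 1.8526 × 0.29167 / (24 × 0.50174) = 0.01393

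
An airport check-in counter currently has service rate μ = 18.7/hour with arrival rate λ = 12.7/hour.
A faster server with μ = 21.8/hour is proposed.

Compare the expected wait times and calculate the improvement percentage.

System 1: ρ₁ = 12.7/18.7 = 0.6791, W₁ = 1/(18.7-12.7) = 0.1667
System 2: ρ₂ = 12.7/21.8 = 0.5826, W₂ = 1/(21.8-12.7) = 0.1099
Improvement: (W₁-W₂)/W₁ = (0.1667-0.1099)/0.1667 = 34.07%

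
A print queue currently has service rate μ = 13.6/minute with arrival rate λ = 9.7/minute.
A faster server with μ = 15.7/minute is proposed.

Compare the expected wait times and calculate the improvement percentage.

System 1: ρ₁ = 9.7/13.6 = 0.7132, W₁ = 1/(13.6-9.7) = 0.25641
System 2: ρ₂ = 9.7/15.7 = 0.6178, W₂ = 1/(15.7-9.7) = 0.16667
Improvement: (W₁-W₂)/W₁ = (0.25641-0.16667)/0.25641 = 35.00%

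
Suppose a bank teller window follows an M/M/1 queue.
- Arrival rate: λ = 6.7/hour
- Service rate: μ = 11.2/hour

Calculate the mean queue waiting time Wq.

First, compute utilization: ρ = λ/μ = 6.7/11.2 = 0.5982
For M/M/1: Wq = λ/(μ(μ-λ))
Wq = 6.7/(11.2 × (11.2-6.7))
Wq = 6.7/(11.2 × 4.50)
Wq = 0.1329 hours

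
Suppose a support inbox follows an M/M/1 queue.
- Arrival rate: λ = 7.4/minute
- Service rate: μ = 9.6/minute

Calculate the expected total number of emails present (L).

ρ = λ/μ = 7.4/9.6 = 0.7708
For M/M/1: L = λ/(μ-λ)
L = 7.4/(9.6-7.4) = 7.4/2.20
L = 3.3636 emails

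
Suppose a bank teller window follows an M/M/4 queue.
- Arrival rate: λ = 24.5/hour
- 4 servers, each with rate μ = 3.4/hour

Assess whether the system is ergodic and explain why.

Stability requires ρ = λ/(cμ) < 1
ρ = 24.5/(4 × 3.4) = 24.5/13.60 = 1.8015
Since 1.8015 ≥ 1, the system is UNSTABLE.
Need c > λ/μ = 24.5/3.4 = 7.21.
Minimum servers needed: c = 8.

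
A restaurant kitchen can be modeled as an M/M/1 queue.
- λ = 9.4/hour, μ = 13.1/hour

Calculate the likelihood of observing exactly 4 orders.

ρ = λ/μ = 9.4/13.1 = 0.7176
P(n) = (1-ρ)ρⁿ
P(4) = (1-0.7176) × 0.7176^4
P(4) = 0.28240 × 0.26517
P(4) = 0.07488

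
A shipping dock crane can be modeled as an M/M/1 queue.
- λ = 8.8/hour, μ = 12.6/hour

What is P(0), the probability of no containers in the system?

ρ = λ/μ = 8.8/12.6 = 0.6984
P(0) = 1 - ρ = 1 - 0.6984 = 0.3016
The server is idle 30.16% of the time.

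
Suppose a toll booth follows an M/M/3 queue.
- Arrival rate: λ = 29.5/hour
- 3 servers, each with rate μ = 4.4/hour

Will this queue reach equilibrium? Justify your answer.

Stability requires ρ = λ/(cμ) < 1
ρ = 29.5/(3 × 4.4) = 29.5/13.20 = 2.2348
Since 2.2348 ≥ 1, the system is UNSTABLE.
Need c > λ/μ = 29.5/4.4 = 6.70.
Minimum servers needed: c = 7.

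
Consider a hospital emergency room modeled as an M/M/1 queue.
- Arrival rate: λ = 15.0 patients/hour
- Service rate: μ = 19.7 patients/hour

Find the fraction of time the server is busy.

Server utilization: ρ = λ/μ
ρ = 15.0/19.7 = 0.7614
The server is busy 76.14% of the time.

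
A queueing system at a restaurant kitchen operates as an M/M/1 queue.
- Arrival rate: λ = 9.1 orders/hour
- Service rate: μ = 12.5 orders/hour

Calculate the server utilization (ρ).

Server utilization: ρ = λ/μ
ρ = 9.1/12.5 = 0.7280
The server is busy 72.80% of the time.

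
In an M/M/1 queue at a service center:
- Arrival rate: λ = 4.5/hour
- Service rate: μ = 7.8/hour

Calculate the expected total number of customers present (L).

ρ = λ/μ = 4.5/7.8 = 0.5769
For M/M/1: L = λ/(μ-λ)
L = 4.5/(7.8-4.5) = 4.5/3.30
L = 1.3636 customers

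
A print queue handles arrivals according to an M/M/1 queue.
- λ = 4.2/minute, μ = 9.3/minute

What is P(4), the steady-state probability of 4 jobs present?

ρ = λ/μ = 4.2/9.3 = 0.4516
P(n) = (1-ρ)ρⁿ
P(4) = (1-0.4516) × 0.4516^4
P(4) = 0.5484 × 0.04159
P(4) = 0.02281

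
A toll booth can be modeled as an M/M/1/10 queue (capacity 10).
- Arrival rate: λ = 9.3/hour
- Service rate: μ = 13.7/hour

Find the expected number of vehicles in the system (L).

ρ = λ/μ = 9.3/13.7 = 0.678832
P₀ = (1-ρ)/(1-ρ^(K+1)) = (1-0.678832)/(1-0.678832^11) = 0.3212/0.9859 = 0.3258
P_K = P₀×ρ^K = 0.32576 × 0.678832^10 = 0.32576 × 0.020779 = 0.006769
L = ρ[1 - (K+1)ρ^K + Kρ^(K+1)] / [(1-ρ)(1-ρ^(K+1))]
L = 0.678832 × (1 - 11×0.02078 + 10×0.01411) / ((1 - 0.678832) × (1 - 0.01411)) = 1.9563 vehicles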